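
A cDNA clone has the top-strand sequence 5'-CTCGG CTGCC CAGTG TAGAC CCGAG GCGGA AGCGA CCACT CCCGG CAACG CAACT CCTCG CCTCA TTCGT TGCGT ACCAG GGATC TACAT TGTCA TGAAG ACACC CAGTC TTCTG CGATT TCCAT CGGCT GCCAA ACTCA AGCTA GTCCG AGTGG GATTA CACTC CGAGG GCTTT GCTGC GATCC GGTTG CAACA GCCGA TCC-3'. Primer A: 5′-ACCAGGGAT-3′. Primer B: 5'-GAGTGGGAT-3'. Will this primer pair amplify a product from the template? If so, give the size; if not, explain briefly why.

No product — both primers anneal to the same strand and extend in the same direction.

Primer A (ACCAGGGAT) matches the top strand at positions 76–84 (3' end points downstream).
Primer B (GAGTGGGAT) also matches the top strand directly, at positions 150–158 — its reverse complement ATCCCACTC is not present.
Both primers anneal to the bottom strand with 3' ends pointing the same way, so neither can prime synthesis back toward the other.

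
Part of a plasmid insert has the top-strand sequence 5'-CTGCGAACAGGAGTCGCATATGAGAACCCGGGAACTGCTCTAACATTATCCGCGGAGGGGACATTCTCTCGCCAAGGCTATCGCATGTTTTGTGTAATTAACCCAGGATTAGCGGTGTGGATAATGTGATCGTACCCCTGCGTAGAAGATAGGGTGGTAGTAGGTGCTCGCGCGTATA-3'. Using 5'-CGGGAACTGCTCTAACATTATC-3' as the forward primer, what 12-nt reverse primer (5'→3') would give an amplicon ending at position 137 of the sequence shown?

The forward primer binds at positions 29–50; the product's 3' end on the top strand is position 137.
The reverse primer anneals to the top strand over positions 126–137, i.e. to GTGATCGTACCC.
Its sequence written 5'→3' is the reverse complement: GGGTACGATCAC.

5'-GGGTACGATCAC-3'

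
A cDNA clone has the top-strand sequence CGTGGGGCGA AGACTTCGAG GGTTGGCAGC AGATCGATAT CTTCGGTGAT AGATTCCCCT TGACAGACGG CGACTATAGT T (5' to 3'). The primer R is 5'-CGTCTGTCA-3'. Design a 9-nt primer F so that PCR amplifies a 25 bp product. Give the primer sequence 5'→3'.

The reverse primer's reverse complement TGACAGACG matches the template at positions 61–69, so the product ends at position 69.
A 25 bp product then starts at position 69 − 25 + 1 = 45.
The forward primer is identical to the top strand there: GGTGATAGA.

5'-GGTGATAGA-3'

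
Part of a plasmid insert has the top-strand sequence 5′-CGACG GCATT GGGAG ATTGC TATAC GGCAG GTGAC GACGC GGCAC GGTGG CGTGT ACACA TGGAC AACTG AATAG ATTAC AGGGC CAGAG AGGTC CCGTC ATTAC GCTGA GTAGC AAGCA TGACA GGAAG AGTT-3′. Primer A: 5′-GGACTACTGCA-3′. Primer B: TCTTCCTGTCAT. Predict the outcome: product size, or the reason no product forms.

No product — primer A has no binding site in the template.

Primer A (GGACTACTGCA) does not match the top strand, and its reverse complement TGCAGTAGTCC does not match either.
With no annealing site for primer A, no amplification occurs.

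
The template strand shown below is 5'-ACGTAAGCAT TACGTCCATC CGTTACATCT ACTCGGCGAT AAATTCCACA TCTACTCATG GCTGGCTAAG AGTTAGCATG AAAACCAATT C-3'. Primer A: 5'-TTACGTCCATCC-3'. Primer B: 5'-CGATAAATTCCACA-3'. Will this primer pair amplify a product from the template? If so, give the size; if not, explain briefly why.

Primer A (TTACGTCCATCC) matches the top strand at positions 10–21 (3' end points downstream).
Primer B (CGATAAATTCCACA) also matches the top strand directly, at positions 37–50 — its reverse complement TGTGGAATTTATCG is not present.
Both primers anneal to the bottom strand with 3' ends pointing the same way, so neither can prime synthesis back toward the other.

No product — both primers anneal to the same strand and extend in the same direction.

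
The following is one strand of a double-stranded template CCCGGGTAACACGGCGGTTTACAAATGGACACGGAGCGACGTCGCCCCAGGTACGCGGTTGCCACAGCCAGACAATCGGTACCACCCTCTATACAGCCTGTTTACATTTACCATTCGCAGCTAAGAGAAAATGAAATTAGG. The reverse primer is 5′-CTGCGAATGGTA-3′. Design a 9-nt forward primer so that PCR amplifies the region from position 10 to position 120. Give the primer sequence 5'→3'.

5'-CACGGCGGT-3'

The reverse primer's reverse complement TACCATTCGCAG matches the template at positions 109–120; the product starts at position 10.
The forward primer is identical to the top strand over positions 10–18: CACGGCGGT.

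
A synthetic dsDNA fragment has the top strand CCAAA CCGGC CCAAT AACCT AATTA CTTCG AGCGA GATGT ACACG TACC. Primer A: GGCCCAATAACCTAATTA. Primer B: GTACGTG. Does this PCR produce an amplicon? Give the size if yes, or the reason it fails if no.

Primer A (GGCCCAATAACCTAATTA) matches the top strand at positions 8–25; it acts as a forward primer.
Primer B's reverse complement is CACGTAC, matching the top strand at positions 42–48; it acts as a reverse primer.
The 3' ends face each other across positions 8–48, giving a 41 bp product.

Yes — a 41 bp product.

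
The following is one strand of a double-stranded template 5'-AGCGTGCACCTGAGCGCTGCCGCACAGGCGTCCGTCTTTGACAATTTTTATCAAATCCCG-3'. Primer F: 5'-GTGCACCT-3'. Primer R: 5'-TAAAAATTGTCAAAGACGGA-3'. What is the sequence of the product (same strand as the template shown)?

Scanning the template, GTGCACCT occurs at positions 4–11; this primer anneals to the bottom strand there with its 3' end pointing downstream.
Taking the reverse complement of TAAAAATTGTCAAAGACGGA gives TCCGTCTTTGACAATTTTTA, found at positions 31–50 on the template; the primer anneals here to the top strand with its 3' end pointing upstream.
The product is the template from position 4 through 50 (47 bp).

5'-GTGCACCTGAGCGCTGCCGCACAGGCGTCCGTCTTTGACAATTTTTA-3'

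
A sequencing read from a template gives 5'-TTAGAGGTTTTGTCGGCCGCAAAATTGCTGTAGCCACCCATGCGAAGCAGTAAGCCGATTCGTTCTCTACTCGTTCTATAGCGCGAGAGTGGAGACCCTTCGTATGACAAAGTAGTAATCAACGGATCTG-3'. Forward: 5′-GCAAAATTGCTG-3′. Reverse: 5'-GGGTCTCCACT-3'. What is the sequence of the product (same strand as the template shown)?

5'-GCAAAATTGCTGTAGCCACCCATGCGAAGCAGTAAGCCGATTCGTTCTCTACTCGTTCTATAGCGCGAGAGTGGAGACCC-3'

Forward primer GCAAAATTGCTG is found on the top strand at positions 19–30.
Taking the reverse complement of GGGTCTCCACT gives AGTGGAGACCC, found at positions 88–98 on the template; the primer anneals here to the top strand with its 3' end pointing upstream.
The product is the template from position 19 through 98 (80 bp).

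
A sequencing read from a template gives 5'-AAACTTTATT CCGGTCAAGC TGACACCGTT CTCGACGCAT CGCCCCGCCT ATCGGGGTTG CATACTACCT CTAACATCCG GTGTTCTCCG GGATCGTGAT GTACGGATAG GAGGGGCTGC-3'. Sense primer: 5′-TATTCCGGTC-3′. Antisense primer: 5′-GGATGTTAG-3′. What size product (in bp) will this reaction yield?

The forward primer matches the template at positions 7–16.
Reverse complement of the reverse primer: CTAACATCC. This occurs on the top strand at positions 71–79.
Product length = (reverse-primer end) − (forward-primer start) + 1 = 79 − 7 + 1 = 73 bp.

73 bp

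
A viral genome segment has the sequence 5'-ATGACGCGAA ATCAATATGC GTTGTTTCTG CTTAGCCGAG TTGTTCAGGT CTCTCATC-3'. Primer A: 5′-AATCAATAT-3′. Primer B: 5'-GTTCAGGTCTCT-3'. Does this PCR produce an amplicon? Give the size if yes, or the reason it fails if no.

No product — both primers anneal to the same strand and extend in the same direction.

Primer A (AATCAATAT) matches the top strand at positions 10–18 (3' end points downstream).
Primer B (GTTCAGGTCTCT) also matches the top strand directly, at positions 43–54 — its reverse complement AGAGACCTGAAC is not present.
Both primers anneal to the bottom strand with 3' ends pointing the same way, so neither can prime synthesis back toward the other.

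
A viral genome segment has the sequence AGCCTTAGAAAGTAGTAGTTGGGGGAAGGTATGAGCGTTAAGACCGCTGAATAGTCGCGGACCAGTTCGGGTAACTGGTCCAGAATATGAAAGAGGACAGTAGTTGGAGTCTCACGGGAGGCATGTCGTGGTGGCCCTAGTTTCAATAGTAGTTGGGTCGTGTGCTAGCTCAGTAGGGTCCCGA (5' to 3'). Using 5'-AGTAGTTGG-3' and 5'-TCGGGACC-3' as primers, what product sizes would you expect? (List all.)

171 bp, 86 bp, 37 bp

The forward primer AGTAGTTGG matches the top strand at positions 14–22, 99–107, 148–156.
The reverse primer's reverse complement is GGTCCCGA, matching at positions 177–184.
Each forward site pairs with the reverse site to give a product ending at position 184: sizes 171, 86, 37 bp.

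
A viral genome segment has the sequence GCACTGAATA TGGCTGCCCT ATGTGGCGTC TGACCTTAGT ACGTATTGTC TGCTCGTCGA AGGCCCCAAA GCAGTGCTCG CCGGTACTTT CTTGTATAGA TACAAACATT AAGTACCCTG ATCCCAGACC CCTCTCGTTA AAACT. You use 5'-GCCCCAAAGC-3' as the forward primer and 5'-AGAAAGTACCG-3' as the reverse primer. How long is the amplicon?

30 bp

Scanning the template, GCCCCAAAGC occurs at positions 63–72; this primer anneals to the bottom strand there with its 3' end pointing downstream.
The reverse primer's reverse complement is CGGTACTTTCT, which matches the template at positions 82–92.
Product length = (reverse-primer end) − (forward-primer start) + 1 = 92 − 63 + 1 = 30 bp.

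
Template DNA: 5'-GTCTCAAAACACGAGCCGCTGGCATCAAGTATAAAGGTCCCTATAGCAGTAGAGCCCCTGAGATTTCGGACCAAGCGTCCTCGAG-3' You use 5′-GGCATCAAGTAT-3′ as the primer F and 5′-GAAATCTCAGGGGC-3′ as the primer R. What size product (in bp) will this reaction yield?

Scanning the template, GGCATCAAGTAT occurs at positions 21–32; this primer anneals to the bottom strand there with its 3' end pointing downstream.
Reverse complement of the reverse primer: GCCCCTGAGATTTC. This occurs on the top strand at positions 54–67.
The product runs from position 21 to position 67, so its length is 67 − 21 + 1 = 47 bp.

47 bp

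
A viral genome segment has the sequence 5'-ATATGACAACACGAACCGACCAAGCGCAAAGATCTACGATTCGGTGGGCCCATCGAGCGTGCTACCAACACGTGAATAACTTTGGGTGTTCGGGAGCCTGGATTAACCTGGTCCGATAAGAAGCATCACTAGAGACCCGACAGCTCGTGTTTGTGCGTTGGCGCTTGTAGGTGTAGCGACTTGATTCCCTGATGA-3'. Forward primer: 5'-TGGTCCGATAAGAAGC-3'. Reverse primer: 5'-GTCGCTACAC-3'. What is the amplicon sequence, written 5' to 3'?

Forward primer TGGTCCGATAAGAAGC is found on the top strand at positions 109–124.
The reverse primer's reverse complement is GTGTAGCGAC, which matches the template at positions 171–180.
The product is the template from position 109 through 180 (72 bp).

5'-TGGTCCGATAAGAAGCATCACTAGAGACCCGACAGCTCGTGTTTGTGCGTTGGCGCTTGTAGGTGTAGCGAC-3'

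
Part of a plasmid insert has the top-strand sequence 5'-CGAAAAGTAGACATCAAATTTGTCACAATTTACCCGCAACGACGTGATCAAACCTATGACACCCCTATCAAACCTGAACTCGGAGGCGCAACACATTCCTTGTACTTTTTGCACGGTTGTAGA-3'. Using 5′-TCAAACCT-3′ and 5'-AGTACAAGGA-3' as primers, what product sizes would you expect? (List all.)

The forward primer TCAAACCT matches the top strand at positions 48–55, 68–75.
The reverse primer's reverse complement is TCCTTGTACT, matching at positions 97–106.
Each forward site pairs with the reverse site to give a product ending at position 106: sizes 59, 39 bp.

59 bp, 39 bp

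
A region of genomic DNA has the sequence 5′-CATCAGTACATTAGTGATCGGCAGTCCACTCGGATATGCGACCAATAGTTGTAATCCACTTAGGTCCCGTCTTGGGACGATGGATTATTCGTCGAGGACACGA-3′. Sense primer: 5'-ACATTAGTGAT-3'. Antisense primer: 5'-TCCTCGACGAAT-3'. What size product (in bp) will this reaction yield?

91 bp

Scanning the template, ACATTAGTGAT occurs at positions 8–18; this primer anneals to the bottom strand there with its 3' end pointing downstream.
Taking the reverse complement of TCCTCGACGAAT gives ATTCGTCGAGGA, found at positions 87–98 on the template; the primer anneals here to the top strand with its 3' end pointing upstream.
Amplicon spans positions 8–98: 91 bp.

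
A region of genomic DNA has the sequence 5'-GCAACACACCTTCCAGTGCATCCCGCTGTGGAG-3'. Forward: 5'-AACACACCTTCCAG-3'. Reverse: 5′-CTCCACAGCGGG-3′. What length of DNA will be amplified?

31 bp

Scanning the template, AACACACCTTCCAG occurs at positions 3–16; this primer anneals to the bottom strand there with its 3' end pointing downstream.
Taking the reverse complement of CTCCACAGCGGG gives CCCGCTGTGGAG, found at positions 22–33 on the template; the primer anneals here to the top strand with its 3' end pointing upstream.
Amplicon spans positions 3–33: 31 bp.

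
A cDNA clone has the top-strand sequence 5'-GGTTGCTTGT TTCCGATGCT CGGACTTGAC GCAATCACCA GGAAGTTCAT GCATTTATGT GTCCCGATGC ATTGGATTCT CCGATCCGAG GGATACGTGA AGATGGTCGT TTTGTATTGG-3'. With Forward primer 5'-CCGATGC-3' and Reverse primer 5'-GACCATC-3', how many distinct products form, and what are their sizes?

Two products: 96 bp, 45 bp

The forward primer CCGATGC matches the top strand at positions 13–19, 64–70.
The reverse primer's reverse complement is GATGGTC, matching at positions 102–108.
Each forward site pairs with the reverse site to give a product ending at position 108: sizes 96, 45 bp.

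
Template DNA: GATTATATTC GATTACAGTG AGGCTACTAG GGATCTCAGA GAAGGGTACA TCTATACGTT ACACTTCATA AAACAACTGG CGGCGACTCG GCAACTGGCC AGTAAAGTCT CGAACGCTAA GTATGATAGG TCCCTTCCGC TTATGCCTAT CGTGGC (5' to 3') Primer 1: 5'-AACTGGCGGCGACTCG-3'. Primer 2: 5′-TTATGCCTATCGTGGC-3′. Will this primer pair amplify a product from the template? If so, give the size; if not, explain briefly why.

No product — both primers anneal to the same strand and extend in the same direction.

Primer 1 (AACTGGCGGCGACTCG) matches the top strand at positions 75–90 (3' end points downstream).
Primer 2 (TTATGCCTATCGTGGC) also matches the top strand directly, at positions 141–156 — its reverse complement GCCACGATAGGCATAA is not present.
Both primers anneal to the bottom strand with 3' ends pointing the same way, so neither can prime synthesis back toward the other.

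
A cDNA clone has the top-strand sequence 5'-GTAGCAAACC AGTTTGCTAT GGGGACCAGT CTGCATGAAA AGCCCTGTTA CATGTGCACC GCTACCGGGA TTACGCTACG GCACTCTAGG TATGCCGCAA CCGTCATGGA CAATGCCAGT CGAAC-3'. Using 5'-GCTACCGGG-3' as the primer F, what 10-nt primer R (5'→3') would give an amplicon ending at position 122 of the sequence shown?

The forward primer binds at positions 61–69; the product's 3' end on the top strand is position 122.
The reverse primer anneals to the top strand over positions 113–122, i.e. to ATGCCAGTCG.
Its sequence written 5'→3' is the reverse complement: CGACTGGCAT.

5'-CGACTGGCAT-3'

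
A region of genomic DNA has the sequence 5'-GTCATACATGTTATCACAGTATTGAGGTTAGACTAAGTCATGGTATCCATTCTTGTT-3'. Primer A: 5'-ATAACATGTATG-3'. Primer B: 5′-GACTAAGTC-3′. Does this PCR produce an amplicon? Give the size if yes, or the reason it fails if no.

Primer A (ATAACATGTATG) has reverse complement CATACATGTTAT, which matches the top strand at positions 3–14; primer A anneals to the top strand there with its 3' end pointing upstream toward position 3.
Primer B (GACTAAGTC) matches the top strand directly at positions 31–39; it anneals to the bottom strand with its 3' end pointing downstream toward position 39.
The 3' ends diverge (primer A extends toward position 1, primer B toward position 57), so the primers never converge on a shared product.

No product — the primers' 3' ends point away from each other.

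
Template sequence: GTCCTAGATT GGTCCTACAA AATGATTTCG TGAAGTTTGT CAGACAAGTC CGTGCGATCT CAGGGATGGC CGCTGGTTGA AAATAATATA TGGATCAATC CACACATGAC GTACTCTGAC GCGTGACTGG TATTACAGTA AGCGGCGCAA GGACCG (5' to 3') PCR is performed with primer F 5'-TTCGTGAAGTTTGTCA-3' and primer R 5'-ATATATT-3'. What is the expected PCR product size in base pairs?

Forward primer TTCGTGAAGTTTGTCA is found on the top strand at positions 27–42.
Reverse complement of the reverse primer: AATATAT. This occurs on the top strand at positions 85–91.
The product runs from position 27 to position 91, so its length is 91 − 27 + 1 = 65 bp.

65 bp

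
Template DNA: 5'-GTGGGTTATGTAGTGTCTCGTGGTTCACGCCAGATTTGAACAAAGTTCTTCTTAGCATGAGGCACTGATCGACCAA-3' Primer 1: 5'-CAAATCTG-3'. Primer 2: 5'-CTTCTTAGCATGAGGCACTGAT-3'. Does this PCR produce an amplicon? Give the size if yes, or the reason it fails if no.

Primer 1 (CAAATCTG) has reverse complement CAGATTTG, which matches the top strand at positions 31–38; primer 1 anneals to the top strand there with its 3' end pointing upstream toward position 31.
Primer 2 (CTTCTTAGCATGAGGCACTGAT) matches the top strand directly at positions 48–69; it anneals to the bottom strand with its 3' end pointing downstream toward position 69.
The 3' ends diverge (primer 1 extends toward position 1, primer 2 toward position 76), so the primers never converge on a shared product.

No product — the primers' 3' ends point away from each other.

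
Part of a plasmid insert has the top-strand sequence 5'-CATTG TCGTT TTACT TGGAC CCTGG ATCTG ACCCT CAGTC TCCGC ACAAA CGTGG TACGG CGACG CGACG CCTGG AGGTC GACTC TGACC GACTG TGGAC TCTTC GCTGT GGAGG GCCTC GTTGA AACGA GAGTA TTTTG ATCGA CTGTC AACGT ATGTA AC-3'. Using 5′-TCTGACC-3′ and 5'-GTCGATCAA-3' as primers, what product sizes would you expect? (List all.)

The forward primer TCTGACC matches the top strand at positions 27–33, 84–90.
The reverse primer's reverse complement is TTGATCGAC, matching at positions 138–146.
Each forward site pairs with the reverse site to give a product ending at position 146: sizes 120, 63 bp.

120 bp, 63 bp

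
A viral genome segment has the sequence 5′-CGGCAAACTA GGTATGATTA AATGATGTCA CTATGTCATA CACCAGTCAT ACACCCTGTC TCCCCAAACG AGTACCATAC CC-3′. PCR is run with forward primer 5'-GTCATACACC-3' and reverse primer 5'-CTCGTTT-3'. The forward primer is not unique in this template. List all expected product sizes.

The forward primer GTCATACACC matches the top strand at positions 35–44, 46–55.
The reverse primer's reverse complement is AAACGAG, matching at positions 66–72.
Each forward site pairs with the reverse site to give a product ending at position 72: sizes 38, 27 bp.

38 bp, 27 bp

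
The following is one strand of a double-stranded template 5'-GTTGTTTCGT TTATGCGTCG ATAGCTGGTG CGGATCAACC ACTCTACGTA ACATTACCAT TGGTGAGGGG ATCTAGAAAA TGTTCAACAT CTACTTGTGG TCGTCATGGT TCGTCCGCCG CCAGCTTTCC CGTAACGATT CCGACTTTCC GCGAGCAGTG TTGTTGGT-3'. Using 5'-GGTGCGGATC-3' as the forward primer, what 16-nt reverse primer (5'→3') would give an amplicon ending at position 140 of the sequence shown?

5'-AATCGTTACGGGAAAG-3'

The forward primer binds at positions 27–36; the product's 3' end on the top strand is position 140.
The reverse primer anneals to the top strand over positions 125–140, i.e. to CTTTCCCGTAACGATT.
Its sequence written 5'→3' is the reverse complement: AATCGTTACGGGAAAG.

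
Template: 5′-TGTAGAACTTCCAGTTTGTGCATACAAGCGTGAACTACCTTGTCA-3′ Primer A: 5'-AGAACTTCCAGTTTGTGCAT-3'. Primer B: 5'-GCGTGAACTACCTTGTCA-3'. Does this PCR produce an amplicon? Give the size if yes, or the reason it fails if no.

Primer A (AGAACTTCCAGTTTGTGCAT) matches the top strand at positions 4–23 (3' end points downstream).
Primer B (GCGTGAACTACCTTGTCA) also matches the top strand directly, at positions 28–45 — its reverse complement TGACAAGGTAGTTCACGC is not present.
Both primers anneal to the bottom strand with 3' ends pointing the same way, so neither can prime synthesis back toward the other.

No product — both primers anneal to the same strand and extend in the same direction.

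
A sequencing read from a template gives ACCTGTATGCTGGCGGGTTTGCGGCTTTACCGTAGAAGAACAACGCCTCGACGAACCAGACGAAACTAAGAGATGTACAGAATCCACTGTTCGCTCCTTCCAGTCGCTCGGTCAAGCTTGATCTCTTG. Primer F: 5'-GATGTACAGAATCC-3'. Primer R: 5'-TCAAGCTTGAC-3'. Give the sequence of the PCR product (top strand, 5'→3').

Forward primer GATGTACAGAATCC is found on the top strand at positions 72–85.
Taking the reverse complement of TCAAGCTTGAC gives GTCAAGCTTGA, found at positions 111–121 on the template; the primer anneals here to the top strand with its 3' end pointing upstream.
The product is the template from position 72 through 121 (50 bp).

5'-GATGTACAGAATCCACTGTTCGCTCCTTCCAGTCGCTCGGTCAAGCTTGA-3'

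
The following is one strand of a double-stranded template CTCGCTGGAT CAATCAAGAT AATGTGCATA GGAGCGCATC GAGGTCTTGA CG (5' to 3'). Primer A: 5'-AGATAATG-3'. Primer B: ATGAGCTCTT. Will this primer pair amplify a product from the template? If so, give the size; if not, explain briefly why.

No product — primer B has no binding site in the template.

Primer B (ATGAGCTCTT) does not match the top strand, and its reverse complement AAGAGCTCAT does not match either.
With no annealing site for primer B, no amplification occurs.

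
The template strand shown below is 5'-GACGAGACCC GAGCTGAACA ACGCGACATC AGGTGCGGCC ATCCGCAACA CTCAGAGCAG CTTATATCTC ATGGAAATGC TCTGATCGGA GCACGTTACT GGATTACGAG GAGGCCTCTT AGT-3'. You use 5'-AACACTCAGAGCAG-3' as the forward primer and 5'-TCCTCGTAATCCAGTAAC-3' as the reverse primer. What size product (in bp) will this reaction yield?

66 bp

The forward primer matches the template at positions 47–60.
The reverse primer's reverse complement is GTTACTGGATTACGAGGA, which matches the template at positions 95–112.
Amplicon spans positions 47–112: 66 bp.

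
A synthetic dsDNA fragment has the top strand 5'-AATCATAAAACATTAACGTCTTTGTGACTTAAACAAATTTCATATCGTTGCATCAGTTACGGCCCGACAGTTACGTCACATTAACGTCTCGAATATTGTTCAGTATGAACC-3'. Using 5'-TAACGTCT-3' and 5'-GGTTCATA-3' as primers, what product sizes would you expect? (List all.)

98 bp, 30 bp

The forward primer TAACGTCT matches the top strand at positions 14–21, 82–89.
The reverse primer's reverse complement is TATGAACC, matching at positions 104–111.
Each forward site pairs with the reverse site to give a product ending at position 111: sizes 98, 30 bp.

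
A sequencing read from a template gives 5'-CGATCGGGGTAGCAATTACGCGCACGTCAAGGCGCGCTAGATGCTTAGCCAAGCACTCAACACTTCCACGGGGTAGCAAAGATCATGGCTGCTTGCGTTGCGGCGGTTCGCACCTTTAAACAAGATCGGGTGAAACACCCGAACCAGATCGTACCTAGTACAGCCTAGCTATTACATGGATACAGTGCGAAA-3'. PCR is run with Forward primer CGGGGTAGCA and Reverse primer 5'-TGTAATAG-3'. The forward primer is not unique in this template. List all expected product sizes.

172 bp, 108 bp

The forward primer CGGGGTAGCA matches the top strand at positions 5–14, 69–78.
The reverse primer's reverse complement is CTATTACA, matching at positions 169–176.
Each forward site pairs with the reverse site to give a product ending at position 176: sizes 172, 108 bp.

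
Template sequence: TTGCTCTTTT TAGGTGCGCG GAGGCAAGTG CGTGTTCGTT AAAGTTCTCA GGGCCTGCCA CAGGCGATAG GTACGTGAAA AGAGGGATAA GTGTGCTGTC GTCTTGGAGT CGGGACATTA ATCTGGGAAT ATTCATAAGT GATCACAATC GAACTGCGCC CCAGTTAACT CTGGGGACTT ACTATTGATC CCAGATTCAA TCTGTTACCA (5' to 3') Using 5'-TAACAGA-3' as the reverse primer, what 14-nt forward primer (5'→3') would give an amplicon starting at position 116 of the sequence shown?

The reverse primer's reverse complement TCTGTTA matches the template at positions 201–207; the product starts at position 116.
The forward primer is identical to the top strand over positions 116–129: CATTAATCTGGGAA.

5'-CATTAATCTGGGAA-3'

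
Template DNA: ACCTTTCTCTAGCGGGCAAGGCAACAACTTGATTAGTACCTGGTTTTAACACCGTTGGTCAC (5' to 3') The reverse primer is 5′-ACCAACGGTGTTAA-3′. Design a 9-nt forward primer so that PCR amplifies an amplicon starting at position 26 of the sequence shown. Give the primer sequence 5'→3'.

The reverse primer's reverse complement TTAACACCGTTGGT matches the template at positions 46–59; the product starts at position 26.
The forward primer is identical to the top strand over positions 26–34: AACTTGATT.

5'-AACTTGATT-3'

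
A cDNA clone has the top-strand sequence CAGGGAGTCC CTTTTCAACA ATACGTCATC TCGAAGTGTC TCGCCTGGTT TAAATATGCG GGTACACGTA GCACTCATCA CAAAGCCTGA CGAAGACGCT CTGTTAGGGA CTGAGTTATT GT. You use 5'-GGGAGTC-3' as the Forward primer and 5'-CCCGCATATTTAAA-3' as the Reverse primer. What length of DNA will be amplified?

60 bp

Forward primer GGGAGTC is found on the top strand at positions 3–9.
Reverse complement of the reverse primer: TTTAAATATGCGGG. This occurs on the top strand at positions 49–62.
The product runs from position 3 to position 62, so its length is 62 − 3 + 1 = 60 bp.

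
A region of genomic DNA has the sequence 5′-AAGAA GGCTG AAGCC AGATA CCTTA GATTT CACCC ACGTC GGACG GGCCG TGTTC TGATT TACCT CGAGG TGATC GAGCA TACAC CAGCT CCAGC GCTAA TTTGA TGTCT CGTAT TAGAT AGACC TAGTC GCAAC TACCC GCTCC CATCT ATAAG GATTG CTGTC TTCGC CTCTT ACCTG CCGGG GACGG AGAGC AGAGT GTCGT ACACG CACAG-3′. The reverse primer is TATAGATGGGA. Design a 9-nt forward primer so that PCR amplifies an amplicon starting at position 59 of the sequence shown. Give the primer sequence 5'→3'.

5'-TTTACCTCG-3'

The reverse primer's reverse complement TCCCATCTATA matches the template at positions 143–153; the product starts at position 59.
The forward primer is identical to the top strand over positions 59–67: TTTACCTCG.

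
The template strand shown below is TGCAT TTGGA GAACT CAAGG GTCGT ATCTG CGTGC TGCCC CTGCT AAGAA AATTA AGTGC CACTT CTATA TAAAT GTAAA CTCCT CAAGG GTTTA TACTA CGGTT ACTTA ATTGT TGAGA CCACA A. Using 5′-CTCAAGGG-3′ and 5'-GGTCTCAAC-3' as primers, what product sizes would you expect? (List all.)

109 bp, 39 bp

The forward primer CTCAAGGG matches the top strand at positions 14–21, 84–91.
The reverse primer's reverse complement is GTTGAGACC, matching at positions 114–122.
Each forward site pairs with the reverse site to give a product ending at position 122: sizes 109, 39 bp.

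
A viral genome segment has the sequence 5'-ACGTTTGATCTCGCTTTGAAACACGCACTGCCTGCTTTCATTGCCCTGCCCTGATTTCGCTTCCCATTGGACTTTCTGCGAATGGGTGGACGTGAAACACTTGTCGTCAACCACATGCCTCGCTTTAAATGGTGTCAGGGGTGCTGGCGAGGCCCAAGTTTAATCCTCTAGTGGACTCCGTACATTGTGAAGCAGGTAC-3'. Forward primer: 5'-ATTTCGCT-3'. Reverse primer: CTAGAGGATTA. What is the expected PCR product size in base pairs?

Forward primer ATTTCGCT is found on the top strand at positions 54–61.
The reverse primer's reverse complement is TAATCCTCTAG, which matches the template at positions 161–171.
Amplicon spans positions 54–171: 118 bp.

118 bp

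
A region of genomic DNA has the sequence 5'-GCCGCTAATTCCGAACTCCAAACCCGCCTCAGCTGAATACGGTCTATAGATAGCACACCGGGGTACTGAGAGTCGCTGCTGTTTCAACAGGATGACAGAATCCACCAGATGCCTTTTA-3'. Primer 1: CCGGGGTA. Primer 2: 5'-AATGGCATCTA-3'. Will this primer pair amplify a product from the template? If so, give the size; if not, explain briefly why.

No product — primer 2 has no binding site in the template.

Primer 2 (AATGGCATCTA) does not match the top strand, and its reverse complement TAGATGCCATT does not match either.
With no annealing site for primer 2, no amplification occurs.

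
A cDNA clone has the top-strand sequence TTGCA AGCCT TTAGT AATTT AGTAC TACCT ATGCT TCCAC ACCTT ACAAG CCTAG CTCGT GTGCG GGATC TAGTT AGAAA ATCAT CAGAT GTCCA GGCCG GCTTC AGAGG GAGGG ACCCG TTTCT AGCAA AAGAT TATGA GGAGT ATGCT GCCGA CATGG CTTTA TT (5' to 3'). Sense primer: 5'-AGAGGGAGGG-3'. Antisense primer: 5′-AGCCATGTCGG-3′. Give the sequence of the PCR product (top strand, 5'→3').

5'-AGAGGGAGGGACCCGTTTCTAGCAAAAGATTATGAGGAGTATGCTGCCGACATGGCT-3'

Scanning the template, AGAGGGAGGG occurs at positions 106–115; this primer anneals to the bottom strand there with its 3' end pointing downstream.
Reverse complement of the reverse primer: CCGACATGGCT. This occurs on the top strand at positions 152–162.
The product is the template from position 106 through 162 (57 bp).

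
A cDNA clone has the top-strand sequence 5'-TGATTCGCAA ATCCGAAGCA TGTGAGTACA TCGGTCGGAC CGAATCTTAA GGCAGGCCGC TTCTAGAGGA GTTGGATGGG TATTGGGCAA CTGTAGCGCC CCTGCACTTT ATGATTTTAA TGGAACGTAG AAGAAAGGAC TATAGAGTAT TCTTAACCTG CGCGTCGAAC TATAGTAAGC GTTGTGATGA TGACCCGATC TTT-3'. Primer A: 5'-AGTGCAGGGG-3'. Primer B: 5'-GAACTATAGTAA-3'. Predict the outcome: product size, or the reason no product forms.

No product — the primers' 3' ends point away from each other.

Primer A (AGTGCAGGGG) has reverse complement CCCCTGCACT, which matches the top strand at positions 99–108; primer A anneals to the top strand there with its 3' end pointing upstream toward position 99.
Primer B (GAACTATAGTAA) matches the top strand directly at positions 167–178; it anneals to the bottom strand with its 3' end pointing downstream toward position 178.
The 3' ends diverge (primer A extends toward position 1, primer B toward position 203), so the primers never converge on a shared product.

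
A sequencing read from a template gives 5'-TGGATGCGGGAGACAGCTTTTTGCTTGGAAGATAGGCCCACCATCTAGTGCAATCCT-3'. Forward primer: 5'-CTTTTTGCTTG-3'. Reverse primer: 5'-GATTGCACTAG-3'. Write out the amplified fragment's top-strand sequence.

5'-CTTTTTGCTTGGAAGATAGGCCCACCATCTAGTGCAATC-3'

Scanning the template, CTTTTTGCTTG occurs at positions 17–27; this primer anneals to the bottom strand there with its 3' end pointing downstream.
The reverse primer's reverse complement is CTAGTGCAATC, which matches the template at positions 45–55.
The product is the template from position 17 through 55 (39 bp).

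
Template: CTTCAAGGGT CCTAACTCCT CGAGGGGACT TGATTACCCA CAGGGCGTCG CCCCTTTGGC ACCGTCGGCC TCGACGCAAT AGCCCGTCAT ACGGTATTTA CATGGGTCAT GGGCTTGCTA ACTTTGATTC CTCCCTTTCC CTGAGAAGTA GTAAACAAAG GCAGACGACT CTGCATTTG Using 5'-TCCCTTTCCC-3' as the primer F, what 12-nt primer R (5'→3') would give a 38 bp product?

5'-GTCGTCTGCCTT-3'

The forward primer binds at positions 132–141, so a 38 bp product ends at position 132 + 38 − 1 = 169.
The reverse primer anneals to the top strand over positions 158–169, i.e. to AAGGCAGACGAC.
Its sequence written 5'→3' is the reverse complement: GTCGTCTGCCTT.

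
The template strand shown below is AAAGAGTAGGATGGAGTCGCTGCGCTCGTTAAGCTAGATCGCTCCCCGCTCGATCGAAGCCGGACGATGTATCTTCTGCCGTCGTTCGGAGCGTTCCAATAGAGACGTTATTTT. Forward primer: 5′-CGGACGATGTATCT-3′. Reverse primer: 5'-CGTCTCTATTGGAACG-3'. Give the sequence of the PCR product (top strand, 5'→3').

5'-CGGACGATGTATCTTCTGCCGTCGTTCGGAGCGTTCCAATAGAGACG-3'

Forward primer CGGACGATGTATCT is found on the top strand at positions 61–74.
The reverse primer's reverse complement is CGTTCCAATAGAGACG, which matches the template at positions 92–107.
The product is the template from position 61 through 107 (47 bp).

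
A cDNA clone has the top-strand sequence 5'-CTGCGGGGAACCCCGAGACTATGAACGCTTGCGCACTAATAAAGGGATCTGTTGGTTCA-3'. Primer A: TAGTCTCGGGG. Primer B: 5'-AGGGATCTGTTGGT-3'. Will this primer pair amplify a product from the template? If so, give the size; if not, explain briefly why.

Primer A (TAGTCTCGGGG) has reverse complement CCCCGAGACTA, which matches the top strand at positions 11–21; primer A anneals to the top strand there with its 3' end pointing upstream toward position 11.
Primer B (AGGGATCTGTTGGT) matches the top strand directly at positions 43–56; it anneals to the bottom strand with its 3' end pointing downstream toward position 56.
The 3' ends diverge (primer A extends toward position 1, primer B toward position 59), so the primers never converge on a shared product.

No product — the primers' 3' ends point away from each other.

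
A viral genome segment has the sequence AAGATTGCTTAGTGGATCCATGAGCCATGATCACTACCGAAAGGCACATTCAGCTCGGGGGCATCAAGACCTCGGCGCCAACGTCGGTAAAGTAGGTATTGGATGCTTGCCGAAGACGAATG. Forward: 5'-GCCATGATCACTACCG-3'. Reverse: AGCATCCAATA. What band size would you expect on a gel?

84 bp

Forward primer GCCATGATCACTACCG is found on the top strand at positions 24–39.
Reverse complement of the reverse primer: TATTGGATGCT. This occurs on the top strand at positions 97–107.
Amplicon spans positions 24–107: 84 bp.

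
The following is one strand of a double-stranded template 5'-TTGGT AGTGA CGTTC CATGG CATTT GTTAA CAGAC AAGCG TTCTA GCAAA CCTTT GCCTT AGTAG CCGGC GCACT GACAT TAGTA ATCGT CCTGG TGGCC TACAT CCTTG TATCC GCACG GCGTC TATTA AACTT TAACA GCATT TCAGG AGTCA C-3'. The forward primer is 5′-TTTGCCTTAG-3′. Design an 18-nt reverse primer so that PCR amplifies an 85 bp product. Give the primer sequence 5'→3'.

5'-TAAAGTTTAATAGACGCC-3'

The forward primer binds at positions 53–62, so an 85 bp product ends at position 53 + 85 − 1 = 137.
The reverse primer anneals to the top strand over positions 120–137, i.e. to GGCGTCTATTAAACTTTA.
Its sequence written 5'→3' is the reverse complement: TAAAGTTTAATAGACGCC.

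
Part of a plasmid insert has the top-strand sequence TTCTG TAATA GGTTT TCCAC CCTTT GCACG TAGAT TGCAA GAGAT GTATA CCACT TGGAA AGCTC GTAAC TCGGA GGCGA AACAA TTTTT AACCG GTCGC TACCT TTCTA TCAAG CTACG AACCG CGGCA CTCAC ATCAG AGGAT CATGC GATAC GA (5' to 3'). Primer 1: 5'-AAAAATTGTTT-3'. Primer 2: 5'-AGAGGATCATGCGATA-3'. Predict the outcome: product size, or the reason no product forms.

Primer 1 (AAAAATTGTTT) has reverse complement AAACAATTTTT, which matches the top strand at positions 80–90; primer 1 anneals to the top strand there with its 3' end pointing upstream toward position 80.
Primer 2 (AGAGGATCATGCGATA) matches the top strand directly at positions 139–154; it anneals to the bottom strand with its 3' end pointing downstream toward position 154.
The 3' ends diverge (primer 1 extends toward position 1, primer 2 toward position 157), so the primers never converge on a shared product.

No product — the primers' 3' ends point away from each other.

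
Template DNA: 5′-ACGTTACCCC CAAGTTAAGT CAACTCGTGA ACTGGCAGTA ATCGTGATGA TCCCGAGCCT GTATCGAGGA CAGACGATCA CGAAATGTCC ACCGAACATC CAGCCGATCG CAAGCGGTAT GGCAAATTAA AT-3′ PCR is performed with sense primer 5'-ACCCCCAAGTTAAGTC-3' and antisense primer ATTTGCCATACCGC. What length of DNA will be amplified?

Scanning the template, ACCCCCAAGTTAAGTC occurs at positions 6–21; this primer anneals to the bottom strand there with its 3' end pointing downstream.
The reverse primer's reverse complement is GCGGTATGGCAAAT, which matches the template at positions 114–127.
Amplicon spans positions 6–127: 122 bp.

122 bp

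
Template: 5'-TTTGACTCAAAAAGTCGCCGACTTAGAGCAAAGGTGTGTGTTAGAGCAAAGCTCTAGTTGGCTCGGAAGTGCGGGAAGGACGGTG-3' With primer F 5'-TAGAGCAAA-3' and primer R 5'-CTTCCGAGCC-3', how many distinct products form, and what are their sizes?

The forward primer TAGAGCAAA matches the top strand at positions 24–32, 42–50.
The reverse primer's reverse complement is GGCTCGGAAG, matching at positions 60–69.
Each forward site pairs with the reverse site to give a product ending at position 69: sizes 46, 28 bp.

Two products: 46 bp, 28 bp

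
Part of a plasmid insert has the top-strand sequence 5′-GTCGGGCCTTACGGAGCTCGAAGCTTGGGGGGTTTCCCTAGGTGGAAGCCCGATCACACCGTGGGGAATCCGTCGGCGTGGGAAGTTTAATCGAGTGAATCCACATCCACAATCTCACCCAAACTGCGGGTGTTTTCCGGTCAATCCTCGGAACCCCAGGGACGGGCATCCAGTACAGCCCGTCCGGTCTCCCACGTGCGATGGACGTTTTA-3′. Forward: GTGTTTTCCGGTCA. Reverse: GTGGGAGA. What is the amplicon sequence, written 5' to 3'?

5'-GTGTTTTCCGGTCAATCCTCGGAACCCCAGGGACGGGCATCCAGTACAGCCCGTCCGGTCTCCCAC-3'

The forward primer matches the template at positions 130–143.
Taking the reverse complement of GTGGGAGA gives TCTCCCAC, found at positions 188–195 on the template; the primer anneals here to the top strand with its 3' end pointing upstream.
The product is the template from position 130 through 195 (66 bp).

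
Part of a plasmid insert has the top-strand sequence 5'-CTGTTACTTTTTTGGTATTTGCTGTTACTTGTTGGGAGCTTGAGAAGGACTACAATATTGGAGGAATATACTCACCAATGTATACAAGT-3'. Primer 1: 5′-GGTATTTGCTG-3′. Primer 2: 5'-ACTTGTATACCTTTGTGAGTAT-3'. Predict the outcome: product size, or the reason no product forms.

Primer 2 (ACTTGTATACCTTTGTGAGTAT) does not match the top strand, and its reverse complement ATACTCACAAAGGTATACAAGT does not match either.
With no annealing site for primer 2, no amplification occurs.

No product — primer 2 has no binding site in the template.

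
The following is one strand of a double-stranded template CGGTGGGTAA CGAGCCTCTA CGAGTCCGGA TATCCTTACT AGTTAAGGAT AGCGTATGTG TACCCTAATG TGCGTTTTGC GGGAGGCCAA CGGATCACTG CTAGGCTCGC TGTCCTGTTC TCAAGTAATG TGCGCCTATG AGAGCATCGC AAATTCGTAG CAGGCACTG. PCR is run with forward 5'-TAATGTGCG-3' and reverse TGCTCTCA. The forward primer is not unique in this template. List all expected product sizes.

81 bp, 21 bp

The forward primer TAATGTGCG matches the top strand at positions 66–74, 126–134.
The reverse primer's reverse complement is TGAGAGCA, matching at positions 139–146.
Each forward site pairs with the reverse site to give a product ending at position 146: sizes 81, 21 bp.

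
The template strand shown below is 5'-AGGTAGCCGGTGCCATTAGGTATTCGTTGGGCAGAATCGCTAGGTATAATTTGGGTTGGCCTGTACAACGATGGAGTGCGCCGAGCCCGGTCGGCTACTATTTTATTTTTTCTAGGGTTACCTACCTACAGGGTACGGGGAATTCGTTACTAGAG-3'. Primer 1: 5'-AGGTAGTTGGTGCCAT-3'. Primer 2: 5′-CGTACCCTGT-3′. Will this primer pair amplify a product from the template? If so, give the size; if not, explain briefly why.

No product — primer 1 has no binding site in the template.

Primer 1 (AGGTAGTTGGTGCCAT) does not match the top strand, and its reverse complement ATGGCACCAACTACCT does not match either.
With no annealing site for primer 1, no amplification occurs.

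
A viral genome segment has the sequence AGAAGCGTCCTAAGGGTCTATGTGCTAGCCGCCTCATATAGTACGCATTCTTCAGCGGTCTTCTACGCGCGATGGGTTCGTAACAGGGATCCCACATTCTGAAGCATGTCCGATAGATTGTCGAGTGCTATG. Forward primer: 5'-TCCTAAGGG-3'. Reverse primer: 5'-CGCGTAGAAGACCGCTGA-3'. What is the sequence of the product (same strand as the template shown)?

5'-TCCTAAGGGTCTATGTGCTAGCCGCCTCATATAGTACGCATTCTTCAGCGGTCTTCTACGCG-3'

The forward primer matches the template at positions 8–16.
The reverse primer's reverse complement is TCAGCGGTCTTCTACGCG, which matches the template at positions 52–69.
The product is the template from position 8 through 69 (62 bp).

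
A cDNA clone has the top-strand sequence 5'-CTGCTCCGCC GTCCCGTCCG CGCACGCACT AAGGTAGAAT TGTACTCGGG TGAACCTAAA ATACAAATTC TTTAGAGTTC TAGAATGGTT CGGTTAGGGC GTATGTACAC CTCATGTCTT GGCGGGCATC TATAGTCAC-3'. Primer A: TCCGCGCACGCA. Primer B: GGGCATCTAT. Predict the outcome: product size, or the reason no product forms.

No product — both primers anneal to the same strand and extend in the same direction.

Primer A (TCCGCGCACGCA) matches the top strand at positions 17–28 (3' end points downstream).
Primer B (GGGCATCTAT) also matches the top strand directly, at positions 124–133 — its reverse complement ATAGATGCCC is not present.
Both primers anneal to the bottom strand with 3' ends pointing the same way, so neither can prime synthesis back toward the other.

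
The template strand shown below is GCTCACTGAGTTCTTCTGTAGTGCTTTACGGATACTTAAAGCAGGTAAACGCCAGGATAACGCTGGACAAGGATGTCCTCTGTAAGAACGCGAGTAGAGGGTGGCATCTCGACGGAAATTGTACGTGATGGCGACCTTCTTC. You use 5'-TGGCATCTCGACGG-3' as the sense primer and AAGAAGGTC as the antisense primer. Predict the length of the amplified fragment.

Forward primer TGGCATCTCGACGG is found on the top strand at positions 102–115.
Taking the reverse complement of AAGAAGGTC gives GACCTTCTT, found at positions 133–141 on the template; the primer anneals here to the top strand with its 3' end pointing upstream.
Product length = (reverse-primer end) − (forward-primer start) + 1 = 141 − 102 + 1 = 40 bp.

40 bp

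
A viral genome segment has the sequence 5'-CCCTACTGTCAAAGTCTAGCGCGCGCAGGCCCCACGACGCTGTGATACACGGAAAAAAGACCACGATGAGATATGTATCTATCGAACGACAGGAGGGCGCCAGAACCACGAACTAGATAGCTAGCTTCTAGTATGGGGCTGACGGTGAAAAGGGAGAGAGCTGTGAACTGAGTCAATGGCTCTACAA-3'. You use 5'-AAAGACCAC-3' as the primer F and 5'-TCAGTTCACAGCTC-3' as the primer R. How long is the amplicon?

116 bp

Scanning the template, AAAGACCAC occurs at positions 56–64; this primer anneals to the bottom strand there with its 3' end pointing downstream.
Reverse complement of the reverse primer: GAGCTGTGAACTGA. This occurs on the top strand at positions 158–171.
Amplicon spans positions 56–171: 116 bp.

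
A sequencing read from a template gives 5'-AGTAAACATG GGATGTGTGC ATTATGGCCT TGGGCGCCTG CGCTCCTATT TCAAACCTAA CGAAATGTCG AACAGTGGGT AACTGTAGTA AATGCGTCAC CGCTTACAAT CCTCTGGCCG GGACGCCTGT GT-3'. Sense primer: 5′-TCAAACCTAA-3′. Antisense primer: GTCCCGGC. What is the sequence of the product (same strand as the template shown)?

Scanning the template, TCAAACCTAA occurs at positions 51–60; this primer anneals to the bottom strand there with its 3' end pointing downstream.
Taking the reverse complement of GTCCCGGC gives GCCGGGAC, found at positions 117–124 on the template; the primer anneals here to the top strand with its 3' end pointing upstream.
The product is the template from position 51 through 124 (74 bp).

5'-TCAAACCTAACGAAATGTCGAACAGTGGGTAACTGTAGTAAATGCGTCACCGCTTACAATCCTCTGGCCGGGAC-3'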